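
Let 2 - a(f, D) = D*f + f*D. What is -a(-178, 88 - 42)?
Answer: -16378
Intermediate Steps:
a(f, D) = 2 - 2*D*f (a(f, D) = 2 - (D*f + f*D) = 2 - (D*f + D*f) = 2 - 2*D*f)
-a(-178, 88 - 42) = -(2 - 2*(88 - 42)*(-178)) = -(2 - 2*46*(-178)) = -(2 + 16376) = -1*16378 = -16378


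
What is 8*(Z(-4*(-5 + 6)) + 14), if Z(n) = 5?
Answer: 152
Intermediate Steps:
8*(Z(-4*(-5 + 6)) + 14) = 8*(5 + 14) = 8*19 = 152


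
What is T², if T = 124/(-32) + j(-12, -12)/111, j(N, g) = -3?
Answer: 1334025/87616 ≈ 15.226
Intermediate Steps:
T = -1155/296 (T = 124/(-32) - 3/111 = 124*(-1/32) - 3*1/111 = -31/8 - 1/37 = -1155/296 ≈ -3.9020)
T² = (-1155/296)² = 1334025/87616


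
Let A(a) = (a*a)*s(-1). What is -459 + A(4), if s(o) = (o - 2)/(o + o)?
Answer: -435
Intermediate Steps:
s(o) = (-2 + o)/(2*o) (s(o) = (-2 + o)/((2*o)) = (-2 + o)*(1/(2*o)) = (-2 + o)/(2*o))
A(a) = 3*a**2/2 (A(a) = (a*a)*((1/2)*(-2 - 1)/(-1)) = a**2*((1/2)*(-1)*(-3)) = a**2*(3/2) = 3*a**2/2)
-459 + A(4) = -459 + (3/2)*4**2 = -459 + (3/2)*16 = -459 + 24 = -435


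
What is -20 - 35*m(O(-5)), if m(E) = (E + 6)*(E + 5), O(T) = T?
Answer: -20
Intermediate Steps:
m(E) = (5 + E)*(6 + E) (m(E) = (6 + E)*(5 + E) = (5 + E)*(6 + E))
-20 - 35*m(O(-5)) = -20 - 35*(30 + (-5)**2 + 11*(-5)) = -20 - 35*(30 + 25 - 55) = -20 - 35*0 = -20 + 0 = -20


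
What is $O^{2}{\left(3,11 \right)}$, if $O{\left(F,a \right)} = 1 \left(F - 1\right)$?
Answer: $4$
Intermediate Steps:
$O{\left(F,a \right)} = -1 + F$ ($O{\left(F,a \right)} = 1 \left(-1 + F\right) = -1 + F$)
$O^{2}{\left(3,11 \right)} = \left(-1 + 3\right)^{2} = 2^{2} = 4$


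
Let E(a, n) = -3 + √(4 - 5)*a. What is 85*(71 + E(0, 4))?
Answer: 5780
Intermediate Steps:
E(a, n) = -3 + I*a (E(a, n) = -3 + √(-1)*a = -3 + I*a)
85*(71 + E(0, 4)) = 85*(71 + (-3 + I*0)) = 85*(71 + (-3 + 0)) = 85*(71 - 3) = 85*68 = 5780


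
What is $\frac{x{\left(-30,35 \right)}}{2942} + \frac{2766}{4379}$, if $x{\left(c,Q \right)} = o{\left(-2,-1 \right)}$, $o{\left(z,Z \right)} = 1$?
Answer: $\frac{8141951}{12883018} \approx 0.63199$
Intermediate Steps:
$x{\left(c,Q \right)} = 1$
$\frac{x{\left(-30,35 \right)}}{2942} + \frac{2766}{4379} = 1 \cdot \frac{1}{2942} + \frac{2766}{4379} = 1 \cdot \frac{1}{2942} + 2766 \cdot \frac{1}{4379} = \frac{1}{2942} + \frac{2766}{4379} = \frac{8141951}{12883018}$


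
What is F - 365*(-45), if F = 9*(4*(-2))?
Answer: 16353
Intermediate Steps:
F = -72 (F = 9*(-8) = -72)
F - 365*(-45) = -72 - 365*(-45) = -72 + 16425 = 16353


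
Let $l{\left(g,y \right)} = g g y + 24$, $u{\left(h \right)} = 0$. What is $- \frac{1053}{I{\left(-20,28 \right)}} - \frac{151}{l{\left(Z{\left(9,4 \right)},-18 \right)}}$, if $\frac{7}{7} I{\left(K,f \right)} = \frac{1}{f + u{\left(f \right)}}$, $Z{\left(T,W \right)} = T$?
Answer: $- \frac{42279905}{1434} \approx -29484.0$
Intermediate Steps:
$I{\left(K,f \right)} = \frac{1}{f}$ ($I{\left(K,f \right)} = \frac{1}{f + 0} = \frac{1}{f}$)
$l{\left(g,y \right)} = 24 + y g^{2}$ ($l{\left(g,y \right)} = g^{2} y + 24 = y g^{2} + 24 = 24 + y g^{2}$)
$- \frac{1053}{I{\left(-20,28 \right)}} - \frac{151}{l{\left(Z{\left(9,4 \right)},-18 \right)}} = - \frac{1053}{\frac{1}{28}} - \frac{151}{24 - 18 \cdot 9^{2}} = - 1053 \frac{1}{\frac{1}{28}} - \frac{151}{24 - 1458} = \left(-1053\right) 28 - \frac{151}{24 - 1458} = -29484 - \frac{151}{-1434} = -29484 - - \frac{151}{1434} = -29484 + \frac{151}{1434} = - \frac{42279905}{1434}$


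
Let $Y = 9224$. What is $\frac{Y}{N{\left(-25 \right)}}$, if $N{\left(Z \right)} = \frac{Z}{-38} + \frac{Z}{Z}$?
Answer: $\frac{350512}{63} \approx 5563.7$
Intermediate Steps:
$N{\left(Z \right)} = 1 - \frac{Z}{38}$ ($N{\left(Z \right)} = Z \left(- \frac{1}{38}\right) + 1 = - \frac{Z}{38} + 1 = 1 - \frac{Z}{38}$)
$\frac{Y}{N{\left(-25 \right)}} = \frac{9224}{1 - - \frac{25}{38}} = \frac{9224}{1 + \frac{25}{38}} = \frac{9224}{\frac{63}{38}} = 9224 \cdot \frac{38}{63} = \frac{350512}{63}$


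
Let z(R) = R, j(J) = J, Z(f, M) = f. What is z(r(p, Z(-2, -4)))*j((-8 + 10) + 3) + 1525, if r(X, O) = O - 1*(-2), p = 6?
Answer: 1525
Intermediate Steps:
r(X, O) = 2 + O (r(X, O) = O + 2 = 2 + O)
z(r(p, Z(-2, -4)))*j((-8 + 10) + 3) + 1525 = (2 - 2)*((-8 + 10) + 3) + 1525 = 0*(2 + 3) + 1525 = 0*5 + 1525 = 0 + 1525 = 1525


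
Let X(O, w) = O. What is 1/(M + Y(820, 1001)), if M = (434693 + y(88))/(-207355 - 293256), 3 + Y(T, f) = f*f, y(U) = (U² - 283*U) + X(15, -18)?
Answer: 500611/501610803230 ≈ 9.9801e-7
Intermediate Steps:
y(U) = 15 + U² - 283*U (y(U) = (U² - 283*U) + 15 = 15 + U² - 283*U)
Y(T, f) = -3 + f² (Y(T, f) = -3 + f*f = -3 + f²)
M = -417548/500611 (M = (434693 + (15 + 88² - 283*88))/(-207355 - 293256) = (434693 + (15 + 7744 - 24904))/(-500611) = (434693 - 17145)*(-1/500611) = 417548*(-1/500611) = -417548/500611 ≈ -0.83408)
1/(M + Y(820, 1001)) = 1/(-417548/500611 + (-3 + 1001²)) = 1/(-417548/500611 + (-3 + 1002001)) = 1/(-417548/500611 + 1001998) = 1/(501610803230/500611) = 500611/501610803230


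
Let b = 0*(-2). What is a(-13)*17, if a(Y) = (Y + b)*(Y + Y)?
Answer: 5746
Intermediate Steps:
b = 0
a(Y) = 2*Y**2 (a(Y) = (Y + 0)*(Y + Y) = Y*(2*Y) = 2*Y**2)
a(-13)*17 = (2*(-13)**2)*17 = (2*169)*17 = 338*17 = 5746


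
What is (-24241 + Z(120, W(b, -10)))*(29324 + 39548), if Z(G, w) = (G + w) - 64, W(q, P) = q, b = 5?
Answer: -1665324960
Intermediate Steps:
Z(G, w) = -64 + G + w
(-24241 + Z(120, W(b, -10)))*(29324 + 39548) = (-24241 + (-64 + 120 + 5))*(29324 + 39548) = (-24241 + 61)*68872 = -24180*68872 = -1665324960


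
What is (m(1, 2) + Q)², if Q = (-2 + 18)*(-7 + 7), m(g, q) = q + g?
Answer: 9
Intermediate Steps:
m(g, q) = g + q
Q = 0 (Q = 16*0 = 0)
(m(1, 2) + Q)² = ((1 + 2) + 0)² = (3 + 0)² = 3² = 9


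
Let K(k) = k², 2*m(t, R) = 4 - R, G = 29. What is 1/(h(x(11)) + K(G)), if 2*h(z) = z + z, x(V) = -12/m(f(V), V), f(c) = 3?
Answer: 7/5911 ≈ 0.0011842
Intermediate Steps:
m(t, R) = 2 - R/2 (m(t, R) = (4 - R)/2 = 2 - R/2)
x(V) = -12/(2 - V/2)
h(z) = z (h(z) = (z + z)/2 = (2*z)/2 = z)
1/(h(x(11)) + K(G)) = 1/(24/(-4 + 11) + 29²) = 1/(24/7 + 841) = 1/(5911/7) = 7/5911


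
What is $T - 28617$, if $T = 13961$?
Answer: $-14656$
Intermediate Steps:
$T - 28617 = 13961 - 28617 = -14656$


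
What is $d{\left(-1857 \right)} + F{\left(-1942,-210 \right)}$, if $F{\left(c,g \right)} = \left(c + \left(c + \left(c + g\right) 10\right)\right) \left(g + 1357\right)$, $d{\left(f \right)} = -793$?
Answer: $-29139181$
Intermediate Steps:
$F{\left(c,g \right)} = \left(1357 + g\right) \left(10 g + 12 c\right)$ ($F{\left(c,g \right)} = \left(c + \left(c + \left(10 c + 10 g\right)\right)\right) \left(1357 + g\right) = \left(c + \left(10 g + 11 c\right)\right) \left(1357 + g\right) = \left(10 g + 12 c\right) \left(1357 + g\right) = \left(1357 + g\right) \left(10 g + 12 c\right)$)
$d{\left(-1857 \right)} + F{\left(-1942,-210 \right)} = -793 + \left(10 \left(-210\right)^{2} + 13570 \left(-210\right) + 16284 \left(-1942\right) + 12 \left(-1942\right) \left(-210\right)\right) = -793 + \left(10 \cdot 44100 - 2849700 - 31623528 + 4893840\right) = -793 + \left(441000 - 2849700 - 31623528 + 4893840\right) = -793 - 29138388 = -29139181$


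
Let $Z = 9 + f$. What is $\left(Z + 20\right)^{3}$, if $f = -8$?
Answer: $9261$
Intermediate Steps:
$Z = 1$ ($Z = 9 - 8 = 1$)
$\left(Z + 20\right)^{3} = \left(1 + 20\right)^{3} = 21^{3} = 9261$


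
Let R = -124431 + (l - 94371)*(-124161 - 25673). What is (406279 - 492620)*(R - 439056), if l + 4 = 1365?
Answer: -1203204733784873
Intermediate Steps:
l = 1361 (l = -4 + 1365 = 1361)
R = 13935935909 (R = -124431 + (1361 - 94371)*(-124161 - 25673) = -124431 - 93010*(-149834) = -124431 + 13936060340 = 13935935909)
(406279 - 492620)*(R - 439056) = (406279 - 492620)*(13935935909 - 439056) = -86341*13935496853 = -1203204733784873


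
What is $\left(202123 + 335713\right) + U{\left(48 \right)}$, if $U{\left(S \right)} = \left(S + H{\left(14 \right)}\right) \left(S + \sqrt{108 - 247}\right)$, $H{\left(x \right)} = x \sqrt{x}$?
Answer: $540140 + 672 \sqrt{14} + 14 i \sqrt{1946} + 48 i \sqrt{139} \approx 5.4265 \cdot 10^{5} + 1183.5 i$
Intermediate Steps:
$H{\left(x \right)} = x^{\frac{3}{2}}$
$U{\left(S \right)} = \left(S + 14 \sqrt{14}\right) \left(S + i \sqrt{139}\right)$ ($U{\left(S \right)} = \left(S + 14^{\frac{3}{2}}\right) \left(S + \sqrt{108 - 247}\right) = \left(S + 14 \sqrt{14}\right) \left(S + \sqrt{-139}\right) = \left(S + 14 \sqrt{14}\right) \left(S + i \sqrt{139}\right)$)
$\left(202123 + 335713\right) + U{\left(48 \right)} = \left(202123 + 335713\right) + \left(48^{2} + 14 i \sqrt{1946} + 14 \cdot 48 \sqrt{14} + i 48 \sqrt{139}\right) = 537836 + \left(2304 + 14 i \sqrt{1946} + 672 \sqrt{14} + 48 i \sqrt{139}\right) = 537836 + \left(2304 + 672 \sqrt{14} + 14 i \sqrt{1946} + 48 i \sqrt{139}\right) = 540140 + 672 \sqrt{14} + 14 i \sqrt{1946} + 48 i \sqrt{139}$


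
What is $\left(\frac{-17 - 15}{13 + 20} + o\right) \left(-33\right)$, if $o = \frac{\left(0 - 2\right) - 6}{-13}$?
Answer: $\frac{152}{13} \approx 11.692$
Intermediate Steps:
$o = \frac{8}{13}$ ($o = \left(-2 - 6\right) \left(- \frac{1}{13}\right) = \left(-8\right) \left(- \frac{1}{13}\right) = \frac{8}{13} \approx 0.61539$)
$\left(\frac{-17 - 15}{13 + 20} + o\right) \left(-33\right) = \left(\frac{-17 - 15}{13 + 20} + \frac{8}{13}\right) \left(-33\right) = \left(- \frac{32}{33} + \frac{8}{13}\right) \left(-33\right) = \left(- \frac{152}{429}\right) \left(-33\right) = \frac{152}{13}$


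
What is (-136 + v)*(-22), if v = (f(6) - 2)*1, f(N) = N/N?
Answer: 3014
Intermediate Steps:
f(N) = 1
v = -1 (v = (1 - 2)*1 = -1*1 = -1)
(-136 + v)*(-22) = (-136 - 1)*(-22) = -137*(-22) = 3014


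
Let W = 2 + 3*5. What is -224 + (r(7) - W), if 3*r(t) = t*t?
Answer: -674/3 ≈ -224.67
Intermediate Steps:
W = 17 (W = 2 + 15 = 17)
r(t) = t²/3 (r(t) = (t*t)/3 = t²/3)
-224 + (r(7) - W) = -224 + ((⅓)*7² - 1*17) = -224 + ((⅓)*49 - 17) = -224 + (49/3 - 17) = -224 - ⅔ = -674/3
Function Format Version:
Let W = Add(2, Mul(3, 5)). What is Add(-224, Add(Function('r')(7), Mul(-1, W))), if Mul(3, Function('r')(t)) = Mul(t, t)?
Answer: Rational(-674, 3) ≈ -224.67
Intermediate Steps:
W = 17 (W = Add(2, 15) = 17)
Function('r')(t) = Mul(Rational(1, 3), Pow(t, 2)) (Function('r')(t) = Mul(Rational(1, 3), Mul(t, t)) = Mul(Rational(1, 3), Pow(t, 2)))
Add(-224, Add(Function('r')(7), Mul(-1, W))) = Add(-224, Add(Mul(Rational(1, 3), Pow(7, 2)), Mul(-1, 17))) = Add(-224, Add(Mul(Rational(1, 3), 49), -17)) = Add(-224, Add(Rational(49, 3), -17)) = Add(-224, Rational(-2, 3)) = Rational(-674, 3)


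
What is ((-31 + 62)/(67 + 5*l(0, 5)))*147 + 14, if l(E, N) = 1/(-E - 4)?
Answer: 21910/263 ≈ 83.308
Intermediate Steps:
l(E, N) = 1/(-4 - E)
((-31 + 62)/(67 + 5*l(0, 5)))*147 + 14 = ((-31 + 62)/(67 + 5*(-1/(4 + 0))))*147 + 14 = (31/(67 + 5*(-1/4)))*147 + 14 = (31/(67 - 5/4))*147 + 14 = (31/(263/4))*147 + 14 = (31*(4/263))*147 + 14 = (124/263)*147 + 14 = 18228/263 + 14 = 21910/263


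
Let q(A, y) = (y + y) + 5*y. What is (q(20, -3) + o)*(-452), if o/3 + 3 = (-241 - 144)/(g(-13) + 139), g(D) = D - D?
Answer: 2406900/139 ≈ 17316.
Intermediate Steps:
g(D) = 0
q(A, y) = 7*y (q(A, y) = 2*y + 5*y = 7*y)
o = -2406/139 (o = -9 + 3*((-241 - 144)/(0 + 139)) = -9 + 3*(-385/139) = -9 - 1155/139 = -2406/139 ≈ -17.309)
(q(20, -3) + o)*(-452) = (7*(-3) - 2406/139)*(-452) = (-21 - 2406/139)*(-452) = -5325/139*(-452) = 2406900/139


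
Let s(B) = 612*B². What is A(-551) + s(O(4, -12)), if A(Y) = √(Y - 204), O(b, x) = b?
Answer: 9792 + I*√755 ≈ 9792.0 + 27.477*I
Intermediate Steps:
A(Y) = √(-204 + Y)
A(-551) + s(O(4, -12)) = √(-204 - 551) + 612*4² = √(-755) + 612*16 = I*√755 + 9792 = 9792 + I*√755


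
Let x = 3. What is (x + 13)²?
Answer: 256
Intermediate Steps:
(x + 13)² = (3 + 13)² = 16² = 256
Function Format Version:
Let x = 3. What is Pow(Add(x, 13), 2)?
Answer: 256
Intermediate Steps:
Pow(Add(x, 13), 2) = Pow(Add(3, 13), 2) = Pow(16, 2) = 256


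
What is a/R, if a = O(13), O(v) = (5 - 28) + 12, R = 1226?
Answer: -11/1226 ≈ -0.0089723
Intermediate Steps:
O(v) = -11 (O(v) = -23 + 12 = -11)
a = -11
a/R = -11/1226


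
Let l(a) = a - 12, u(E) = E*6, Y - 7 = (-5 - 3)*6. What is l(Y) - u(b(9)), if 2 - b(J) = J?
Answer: -11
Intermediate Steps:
b(J) = 2 - J
Y = -41 (Y = 7 + (-5 - 3)*6 = 7 - 8*6 = 7 - 48 = -41)
u(E) = 6*E
l(a) = -12 + a
l(Y) - u(b(9)) = (-12 - 41) - 6*(2 - 1*9) = -53 - 6*(2 - 9) = -53 - 6*(-7) = -53 - 1*(-42) = -53 + 42 = -11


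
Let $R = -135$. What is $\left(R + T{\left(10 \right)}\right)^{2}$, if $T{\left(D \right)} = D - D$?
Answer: $18225$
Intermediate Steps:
$T{\left(D \right)} = 0$
$\left(R + T{\left(10 \right)}\right)^{2} = \left(-135 + 0\right)^{2} = \left(-135\right)^{2} = 18225$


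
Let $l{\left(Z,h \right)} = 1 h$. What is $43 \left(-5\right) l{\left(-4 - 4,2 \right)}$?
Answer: $-430$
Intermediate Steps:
$l{\left(Z,h \right)} = h$
$43 \left(-5\right) l{\left(-4 - 4,2 \right)} = 43 \left(-5\right) 2 = \left(-215\right) 2 = -430$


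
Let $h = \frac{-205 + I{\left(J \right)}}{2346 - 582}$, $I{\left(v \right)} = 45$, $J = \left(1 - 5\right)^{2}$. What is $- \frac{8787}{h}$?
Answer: $\frac{3875067}{40} \approx 96877.0$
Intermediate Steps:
$J = 16$ ($J = \left(-4\right)^{2} = 16$)
$h = - \frac{40}{441}$ ($h = \frac{-205 + 45}{2346 - 582} = - \frac{160}{1764} = \left(-160\right) \frac{1}{1764} = - \frac{40}{441} \approx -0.090703$)
$- \frac{8787}{h} = - \frac{8787}{- \frac{40}{441}} = \left(-8787\right) \left(- \frac{441}{40}\right) = \frac{3875067}{40}$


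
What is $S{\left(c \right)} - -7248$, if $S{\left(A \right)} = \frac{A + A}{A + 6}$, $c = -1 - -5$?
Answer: $\frac{36244}{5} \approx 7248.8$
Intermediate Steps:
$c = 4$ ($c = -1 + 5 = 4$)
$S{\left(A \right)} = \frac{2 A}{6 + A}$
$S{\left(c \right)} - -7248 = 2 \cdot 4 \frac{1}{6 + 4} - -7248 = 2 \cdot 4 \cdot \frac{1}{10} + 7248 = \frac{4}{5} + 7248 = \frac{36244}{5}$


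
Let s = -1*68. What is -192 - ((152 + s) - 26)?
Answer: -250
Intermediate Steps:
s = -68
-192 - ((152 + s) - 26) = -192 - ((152 - 68) - 26) = -192 - (84 - 26) = -192 - 1*58 = -192 - 58 = -250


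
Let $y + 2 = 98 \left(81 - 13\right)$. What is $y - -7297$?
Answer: $13959$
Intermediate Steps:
$y = 6662$ ($y = -2 + 98 \left(81 - 13\right) = -2 + 98 \cdot 68 = -2 + 6664 = 6662$)
$y - -7297 = 6662 - -7297 = 6662 + 7297 = 13959$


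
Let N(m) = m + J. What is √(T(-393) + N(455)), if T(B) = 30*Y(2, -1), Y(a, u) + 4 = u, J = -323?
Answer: 3*I*√2 ≈ 4.2426*I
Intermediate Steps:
Y(a, u) = -4 + u
T(B) = -150 (T(B) = 30*(-4 - 1) = 30*(-5) = -150)
N(m) = -323 + m (N(m) = m - 323 = -323 + m)
√(T(-393) + N(455)) = √(-150 + (-323 + 455)) = √(-150 + 132) = √(-18) = 3*I*√2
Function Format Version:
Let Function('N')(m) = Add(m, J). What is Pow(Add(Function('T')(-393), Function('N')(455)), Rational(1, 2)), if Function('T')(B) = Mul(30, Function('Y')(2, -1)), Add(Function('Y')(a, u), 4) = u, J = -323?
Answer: Mul(3, I, Pow(2, Rational(1, 2))) ≈ Mul(4.2426, I)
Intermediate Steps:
Function('Y')(a, u) = Add(-4, u)
Function('T')(B) = -150 (Function('T')(B) = Mul(30, Add(-4, -1)) = Mul(30, -5) = -150)
Function('N')(m) = Add(-323, m) (Function('N')(m) = Add(m, -323) = Add(-323, m))
Pow(Add(Function('T')(-393), Function('N')(455)), Rational(1, 2)) = Pow(Add(-150, Add(-323, 455)), Rational(1, 2)) = Pow(Add(-150, 132), Rational(1, 2)) = Pow(-18, Rational(1, 2)) = Mul(3, I, Pow(2, Rational(1, 2)))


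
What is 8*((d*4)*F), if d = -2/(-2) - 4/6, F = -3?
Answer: -32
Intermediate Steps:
d = 1/3 (d = -2*(-1/2) - 4*1/6 = 1 - 2/3 = 1/3 ≈ 0.33333)
8*((d*4)*F) = 8*(((1/3)*4)*(-3)) = 8*((4/3)*(-3)) = 8*(-4) = -32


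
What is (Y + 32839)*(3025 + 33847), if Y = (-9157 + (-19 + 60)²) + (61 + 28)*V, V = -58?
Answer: 744851272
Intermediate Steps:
Y = -12638 (Y = (-9157 + (-19 + 60)²) + (61 + 28)*(-58) = (-9157 + 41²) + 89*(-58) = (-9157 + 1681) - 5162 = -7476 - 5162 = -12638)
(Y + 32839)*(3025 + 33847) = (-12638 + 32839)*(3025 + 33847) = 20201*36872 = 744851272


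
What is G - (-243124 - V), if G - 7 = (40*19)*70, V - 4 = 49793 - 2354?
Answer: 343774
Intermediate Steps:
V = 47443 (V = 4 + (49793 - 2354) = 4 + 47439 = 47443)
G = 53207 (G = 7 + (40*19)*70 = 7 + 760*70 = 7 + 53200 = 53207)
G - (-243124 - V) = 53207 - (-243124 - 1*47443) = 53207 - (-243124 - 47443) = 53207 - 1*(-290567) = 53207 + 290567 = 343774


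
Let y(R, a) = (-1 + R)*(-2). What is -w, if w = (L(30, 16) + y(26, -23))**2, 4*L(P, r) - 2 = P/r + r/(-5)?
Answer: -63568729/25600 ≈ -2483.2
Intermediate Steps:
L(P, r) = 1/2 - r/20 + P/(4*r) (L(P, r) = 1/2 + (P/r + r/(-5))/4 = 1/2 + (P/r + r*(-1/5))/4 = 1/2 + (P/r - r/5)/4 = 1/2 + (-r/5 + P/r)/4 = 1/2 + (-r/20 + P/(4*r)) = 1/2 - r/20 + P/(4*r))
y(R, a) = 2 - 2*R
w = 63568729/25600 (w = ((1/20)*(5*30 - 1*16*(-10 + 16))/16 + (2 - 2*26))**2 = ((1/20)*(1/16)*(150 - 1*16*6) + (2 - 52))**2 = ((1/20)*(1/16)*(150 - 96) - 50)**2 = ((1/20)*(1/16)*54 - 50)**2 = (27/160 - 50)**2 = (-7973/160)**2 = 63568729/25600 ≈ 2483.2)
-w = -1*63568729/25600 = -63568729/25600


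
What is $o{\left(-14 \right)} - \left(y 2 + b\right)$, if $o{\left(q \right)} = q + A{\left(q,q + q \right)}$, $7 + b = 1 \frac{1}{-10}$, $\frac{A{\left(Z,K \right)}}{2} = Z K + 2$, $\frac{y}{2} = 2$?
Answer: $\frac{7731}{10} \approx 773.1$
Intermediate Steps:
$y = 4$ ($y = 2 \cdot 2 = 4$)
$A{\left(Z,K \right)} = 4 + 2 K Z$ ($A{\left(Z,K \right)} = 2 \left(Z K + 2\right) = 2 \left(K Z + 2\right) = 2 \left(2 + K Z\right) = 4 + 2 K Z$)
$b = - \frac{71}{10}$ ($b = -7 + 1 \frac{1}{-10} = -7 + 1 \left(- \frac{1}{10}\right) = -7 - \frac{1}{10} = - \frac{71}{10} \approx -7.1$)
$o{\left(q \right)} = 4 + q + 4 q^{2}$ ($o{\left(q \right)} = q + \left(4 + 2 \left(q + q\right) q\right) = q + \left(4 + 2 \cdot 2 q q\right) = q + \left(4 + 4 q^{2}\right) = 4 + q + 4 q^{2}$)
$o{\left(-14 \right)} - \left(y 2 + b\right) = \left(4 - 14 + 4 \left(-14\right)^{2}\right) - \left(4 \cdot 2 - \frac{71}{10}\right) = \left(4 - 14 + 4 \cdot 196\right) - \left(8 - \frac{71}{10}\right) = \left(4 - 14 + 784\right) - \frac{9}{10} = 774 - \frac{9}{10} = \frac{7731}{10}$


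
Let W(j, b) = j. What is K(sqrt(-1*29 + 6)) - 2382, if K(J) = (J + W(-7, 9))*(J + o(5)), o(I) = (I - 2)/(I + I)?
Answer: -24071/10 - 67*I*sqrt(23)/10 ≈ -2407.1 - 32.132*I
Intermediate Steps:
o(I) = (-2 + I)/(2*I) (o(I) = (-2 + I)/((2*I)) = (-2 + I)*(1/(2*I)) = (-2 + I)/(2*I))
K(J) = (-7 + J)*(3/10 + J) (K(J) = (J - 7)*(J + (1/2)*(-2 + 5)/5) = (-7 + J)*(J + (1/2)*(1/5)*3) = (-7 + J)*(J + 3/10) = (-7 + J)*(3/10 + J))
K(sqrt(-1*29 + 6)) - 2382 = (-21/10 + (sqrt(-1*29 + 6))**2 - 67*sqrt(-1*29 + 6)/10) - 2382 = (-21/10 + (sqrt(-29 + 6))**2 - 67*sqrt(-29 + 6)/10) - 2382 = (-21/10 + (sqrt(-23))**2 - 67*I*sqrt(23)/10) - 2382 = (-21/10 + (I*sqrt(23))**2 - 67*I*sqrt(23)/10) - 2382 = (-21/10 - 23 - 67*I*sqrt(23)/10) - 2382 = (-251/10 - 67*I*sqrt(23)/10) - 2382 = -24071/10 - 67*I*sqrt(23)/10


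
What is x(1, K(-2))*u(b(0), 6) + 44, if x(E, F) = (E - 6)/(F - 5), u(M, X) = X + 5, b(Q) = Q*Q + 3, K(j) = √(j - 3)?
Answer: 319/6 + 11*I*√5/6 ≈ 53.167 + 4.0995*I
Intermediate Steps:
K(j) = √(-3 + j)
b(Q) = 3 + Q² (b(Q) = Q² + 3 = 3 + Q²)
u(M, X) = 5 + X
x(E, F) = (-6 + E)/(-5 + F)
x(1, K(-2))*u(b(0), 6) + 44 = ((-6 + 1)/(-5 + √(-3 - 2)))*(5 + 6) + 44 = (-5/(-5 + √(-5)))*11 + 44 = (-5/(-5 + I*√5))*11 + 44 = -5/(-5 + I*√5)*11 + 44 = -55/(-5 + I*√5) + 44 = 44 - 55/(-5 + I*√5)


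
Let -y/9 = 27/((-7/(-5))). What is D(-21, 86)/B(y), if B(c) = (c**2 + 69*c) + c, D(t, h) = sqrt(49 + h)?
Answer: 49*sqrt(15)/293625 ≈ 0.00064632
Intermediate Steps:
y = -1215/7 (y = -243/((-7/(-5))) = -243/((-7*(-1/5))) = -243/7/5 = -243*5/7 = -9*135/7 = -1215/7 ≈ -173.57)
B(c) = c**2 + 70*c
D(-21, 86)/B(y) = sqrt(49 + 86)/((-1215*(70 - 1215/7)/7)) = sqrt(135)/((-1215/7*(-725/7))) = (3*sqrt(15))/(880875/49) = (3*sqrt(15))*(49/880875) = 49*sqrt(15)/293625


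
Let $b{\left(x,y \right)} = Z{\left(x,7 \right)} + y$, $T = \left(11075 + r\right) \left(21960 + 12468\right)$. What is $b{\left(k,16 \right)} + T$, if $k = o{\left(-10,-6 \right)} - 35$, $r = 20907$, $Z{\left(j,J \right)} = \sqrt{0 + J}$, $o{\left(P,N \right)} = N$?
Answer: $1101076312 + \sqrt{7} \approx 1.1011 \cdot 10^{9}$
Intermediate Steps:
$Z{\left(j,J \right)} = \sqrt{J}$
$k = -41$ ($k = -6 - 35 = -41$)
$T = 1101076296$ ($T = \left(11075 + 20907\right) \left(21960 + 12468\right) = 31982 \cdot 34428 = 1101076296$)
$b{\left(x,y \right)} = y + \sqrt{7}$ ($b{\left(x,y \right)} = \sqrt{7} + y = y + \sqrt{7}$)
$b{\left(k,16 \right)} + T = \left(16 + \sqrt{7}\right) + 1101076296 = 1101076312 + \sqrt{7}$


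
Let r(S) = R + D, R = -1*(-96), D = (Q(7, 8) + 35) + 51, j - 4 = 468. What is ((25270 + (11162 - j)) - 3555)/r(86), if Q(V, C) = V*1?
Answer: 32405/189 ≈ 171.46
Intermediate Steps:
j = 472 (j = 4 + 468 = 472)
Q(V, C) = V
D = 93 (D = (7 + 35) + 51 = 42 + 51 = 93)
R = 96
r(S) = 189 (r(S) = 96 + 93 = 189)
((25270 + (11162 - j)) - 3555)/r(86) = ((25270 + (11162 - 1*472)) - 3555)/189 = ((25270 + (11162 - 472)) - 3555)*(1/189) = ((25270 + 10690) - 3555)*(1/189) = (35960 - 3555)*(1/189) = 32405*(1/189) = 32405/189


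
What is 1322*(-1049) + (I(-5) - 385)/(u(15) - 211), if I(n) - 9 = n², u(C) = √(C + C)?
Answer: -61699065937/44491 + 351*√30/44491 ≈ -1.3868e+6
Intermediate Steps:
u(C) = √2*√C (u(C) = √(2*C) = √2*√C)
I(n) = 9 + n²
1322*(-1049) + (I(-5) - 385)/(u(15) - 211) = 1322*(-1049) + ((9 + (-5)²) - 385)/(√2*√15 - 211) = -1386778 + ((9 + 25) - 385)/(√30 - 211) = -1386778 + (34 - 385)/(-211 + √30) = -1386778 - 351/(-211 + √30)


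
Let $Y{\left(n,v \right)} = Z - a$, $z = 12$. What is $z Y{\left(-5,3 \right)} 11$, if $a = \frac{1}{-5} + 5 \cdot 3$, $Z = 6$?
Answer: $- \frac{5808}{5} \approx -1161.6$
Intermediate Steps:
$a = \frac{74}{5}$ ($a = - \frac{1}{5} + 15 = \frac{74}{5} \approx 14.8$)
$Y{\left(n,v \right)} = - \frac{44}{5}$ ($Y{\left(n,v \right)} = 6 - \frac{74}{5} = - \frac{44}{5}$)
$z Y{\left(-5,3 \right)} 11 = 12 \left(- \frac{44}{5}\right) 11 = \left(- \frac{528}{5}\right) 11 = - \frac{5808}{5}$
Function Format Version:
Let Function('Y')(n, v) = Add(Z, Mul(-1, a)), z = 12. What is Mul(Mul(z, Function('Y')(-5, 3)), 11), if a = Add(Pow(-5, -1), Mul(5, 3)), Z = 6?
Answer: Rational(-5808, 5) ≈ -1161.6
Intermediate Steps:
a = Rational(74, 5) (a = Add(Rational(-1, 5), 15) = Rational(74, 5) ≈ 14.800)
Function('Y')(n, v) = Rational(-44, 5) (Function('Y')(n, v) = Add(6, Mul(-1, Rational(74, 5))) = Add(6, Rational(-74, 5)) = Rational(-44, 5))
Mul(Mul(z, Function('Y')(-5, 3)), 11) = Mul(Mul(12, Rational(-44, 5)), 11) = Mul(Rational(-528, 5), 11) = Rational(-5808, 5)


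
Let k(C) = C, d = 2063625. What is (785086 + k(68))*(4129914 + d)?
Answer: 4862881920006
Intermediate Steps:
(785086 + k(68))*(4129914 + d) = (785086 + 68)*(4129914 + 2063625) = 785154*6193539 = 4862881920006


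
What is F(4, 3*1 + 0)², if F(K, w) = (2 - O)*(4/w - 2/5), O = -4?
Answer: 784/25 ≈ 31.360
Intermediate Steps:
F(K, w) = -12/5 + 24/w (F(K, w) = (2 - 1*(-4))*(4/w - 2/5) = (2 + 4)*(4/w - 2*⅕) = 6*(4/w - ⅖) = 6*(-⅖ + 4/w) = -12/5 + 24/w)
F(4, 3*1 + 0)² = (-12/5 + 24/(3*1 + 0))² = (-12/5 + 24/(3 + 0))² = (-12/5 + 24/3)² = (-12/5 + 24*(⅓))² = (-12/5 + 8)² = (28/5)² = 784/25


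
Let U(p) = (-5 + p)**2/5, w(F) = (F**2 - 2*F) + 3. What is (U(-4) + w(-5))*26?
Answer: 7046/5 ≈ 1409.2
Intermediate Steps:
w(F) = 3 + F**2 - 2*F
U(p) = (-5 + p)**2/5 (U(p) = (-5 + p)**2*(1/5) = (-5 + p)**2/5)
(U(-4) + w(-5))*26 = ((-5 - 4)**2/5 + (3 + (-5)**2 - 2*(-5)))*26 = ((1/5)*(-9)**2 + (3 + 25 + 10))*26 = ((1/5)*81 + 38)*26 = (81/5 + 38)*26 = (271/5)*26 = 7046/5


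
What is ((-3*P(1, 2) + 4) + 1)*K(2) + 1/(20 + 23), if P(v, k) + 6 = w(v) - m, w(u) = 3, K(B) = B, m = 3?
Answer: 1979/43 ≈ 46.023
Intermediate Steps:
P(v, k) = -6 (P(v, k) = -6 + (3 - 1*3) = -6 + (3 - 3) = -6 + 0 = -6)
((-3*P(1, 2) + 4) + 1)*K(2) + 1/(20 + 23) = ((-3*(-6) + 4) + 1)*2 + 1/(20 + 23) = ((18 + 4) + 1)*2 + 1/43 = (22 + 1)*2 + 1/43 = 23*2 + 1/43 = 46 + 1/43 = 1979/43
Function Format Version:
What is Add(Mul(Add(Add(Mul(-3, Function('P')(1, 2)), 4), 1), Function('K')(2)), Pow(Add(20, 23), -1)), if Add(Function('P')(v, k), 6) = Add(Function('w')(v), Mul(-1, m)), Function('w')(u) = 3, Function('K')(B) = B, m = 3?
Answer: Rational(1979, 43) ≈ 46.023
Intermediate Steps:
Function('P')(v, k) = -6 (Function('P')(v, k) = Add(-6, Add(3, Mul(-1, 3))) = Add(-6, Add(3, -3)) = Add(-6, 0) = -6)
Add(Mul(Add(Add(Mul(-3, Function('P')(1, 2)), 4), 1), Function('K')(2)), Pow(Add(20, 23), -1)) = Add(Mul(Add(Add(Mul(-3, -6), 4), 1), 2), Pow(Add(20, 23), -1)) = Add(Mul(Add(Add(18, 4), 1), 2), Pow(43, -1)) = Add(Mul(Add(22, 1), 2), Rational(1, 43)) = Add(Mul(23, 2), Rational(1, 43)) = Add(46, Rational(1, 43)) = Rational(1979, 43)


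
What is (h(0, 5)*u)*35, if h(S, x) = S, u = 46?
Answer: 0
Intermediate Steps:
(h(0, 5)*u)*35 = (0*46)*35 = 0*35 = 0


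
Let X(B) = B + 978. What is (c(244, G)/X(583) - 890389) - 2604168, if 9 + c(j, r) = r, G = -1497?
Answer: -5455004983/1561 ≈ -3.4946e+6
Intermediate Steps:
c(j, r) = -9 + r
X(B) = 978 + B
(c(244, G)/X(583) - 890389) - 2604168 = ((-9 - 1497)/(978 + 583) - 890389) - 2604168 = (-1506/1561 - 890389) - 2604168 = -1389898735/1561 - 2604168 = -5455004983/1561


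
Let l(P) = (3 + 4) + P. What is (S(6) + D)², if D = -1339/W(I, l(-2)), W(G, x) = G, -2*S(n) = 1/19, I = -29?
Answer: 2586027609/1214404 ≈ 2129.5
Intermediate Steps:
l(P) = 7 + P
S(n) = -1/38 (S(n) = -½/19 = -½*1/19 = -1/38)
D = 1339/29 (D = -1339/(-29) = -1339*(-1/29) = 1339/29 ≈ 46.172)
(S(6) + D)² = (-1/38 + 1339/29)² = (50853/1102)² = 2586027609/1214404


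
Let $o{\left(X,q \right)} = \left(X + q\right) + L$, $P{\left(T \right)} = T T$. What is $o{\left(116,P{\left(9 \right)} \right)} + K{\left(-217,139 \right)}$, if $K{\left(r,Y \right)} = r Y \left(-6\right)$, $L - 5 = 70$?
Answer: $181250$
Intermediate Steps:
$L = 75$ ($L = 5 + 70 = 75$)
$P{\left(T \right)} = T^{2}$
$o{\left(X,q \right)} = 75 + X + q$ ($o{\left(X,q \right)} = \left(X + q\right) + 75 = 75 + X + q$)
$K{\left(r,Y \right)} = - 6 Y r$ ($K{\left(r,Y \right)} = Y r \left(-6\right) = - 6 Y r$)
$o{\left(116,P{\left(9 \right)} \right)} + K{\left(-217,139 \right)} = \left(75 + 116 + 9^{2}\right) - 834 \left(-217\right) = \left(75 + 116 + 81\right) + 180978 = 272 + 180978 = 181250$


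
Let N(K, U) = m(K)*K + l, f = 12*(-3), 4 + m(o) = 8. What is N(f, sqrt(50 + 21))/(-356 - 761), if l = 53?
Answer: 91/1117 ≈ 0.081468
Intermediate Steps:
m(o) = 4 (m(o) = -4 + 8 = 4)
f = -36
N(K, U) = 53 + 4*K (N(K, U) = 4*K + 53 = 53 + 4*K)
N(f, sqrt(50 + 21))/(-356 - 761) = (53 + 4*(-36))/(-356 - 761) = (53 - 144)/(-1117) = -1/1117*(-91) = 91/1117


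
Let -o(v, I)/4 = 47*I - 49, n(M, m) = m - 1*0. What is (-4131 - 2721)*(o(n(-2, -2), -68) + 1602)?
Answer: -99915864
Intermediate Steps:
n(M, m) = m (n(M, m) = m + 0 = m)
o(v, I) = 196 - 188*I (o(v, I) = -4*(47*I - 49) = -4*(-49 + 47*I) = 196 - 188*I)
(-4131 - 2721)*(o(n(-2, -2), -68) + 1602) = (-4131 - 2721)*((196 - 188*(-68)) + 1602) = -6852*((196 + 12784) + 1602) = -6852*(12980 + 1602) = -6852*14582 = -99915864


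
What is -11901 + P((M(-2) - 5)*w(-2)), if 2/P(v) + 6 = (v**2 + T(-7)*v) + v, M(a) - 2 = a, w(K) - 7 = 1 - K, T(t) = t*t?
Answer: -35704/3 ≈ -11901.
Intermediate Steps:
T(t) = t**2
w(K) = 8 - K (w(K) = 7 + (1 - K) = 8 - K)
M(a) = 2 + a
P(v) = 2/(-6 + v**2 + 50*v) (P(v) = 2/(-6 + ((v**2 + (-7)**2*v) + v)) = 2/(-6 + ((v**2 + 49*v) + v)) = 2/(-6 + (v**2 + 50*v)) = 2/(-6 + v**2 + 50*v))
-11901 + P((M(-2) - 5)*w(-2)) = -11901 + 2/(-6 + (((2 - 2) - 5)*(8 - 1*(-2)))**2 + 50*(((2 - 2) - 5)*(8 - 1*(-2)))) = -11901 + 2/(-6 + ((0 - 5)*(8 + 2))**2 + 50*((0 - 5)*(8 + 2))) = -11901 + 2/(-6 + (-5*10)**2 + 50*(-5*10)) = -11901 + 2/(-6 + (-50)**2 + 50*(-50)) = -11901 + 2/(-6 + 2500 - 2500) = -11901 + 2/(-6) = -11901 + 2*(-1/6) = -11901 - 1/3 = -35704/3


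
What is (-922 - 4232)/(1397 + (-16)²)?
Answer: -1718/551 ≈ -3.1180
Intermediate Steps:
(-922 - 4232)/(1397 + (-16)²) = -5154/(1397 + 256) = -5154/1653 = -5154*1/1653 = -1718/551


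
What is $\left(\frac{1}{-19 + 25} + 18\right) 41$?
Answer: $\frac{4469}{6} \approx 744.83$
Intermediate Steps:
$\left(\frac{1}{-19 + 25} + 18\right) 41 = \left(\frac{1}{6} + 18\right) 41 = \frac{109}{6} \cdot 41 = \frac{4469}{6}$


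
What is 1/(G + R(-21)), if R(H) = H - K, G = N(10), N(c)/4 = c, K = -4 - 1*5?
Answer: 1/28 ≈ 0.035714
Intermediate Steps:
K = -9 (K = -4 - 5 = -9)
N(c) = 4*c
G = 40 (G = 4*10 = 40)
R(H) = 9 + H (R(H) = H - 1*(-9) = H + 9 = 9 + H)
1/(G + R(-21)) = 1/(40 + (9 - 21)) = 1/(40 - 12) = 1/28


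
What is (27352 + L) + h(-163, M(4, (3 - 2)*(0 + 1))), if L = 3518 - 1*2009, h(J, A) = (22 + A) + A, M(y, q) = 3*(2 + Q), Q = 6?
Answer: 28931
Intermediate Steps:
M(y, q) = 24 (M(y, q) = 3*(2 + 6) = 3*8 = 24)
h(J, A) = 22 + 2*A
L = 1509 (L = 3518 - 2009 = 1509)
(27352 + L) + h(-163, M(4, (3 - 2)*(0 + 1))) = (27352 + 1509) + (22 + 2*24) = 28861 + (22 + 48) = 28861 + 70 = 28931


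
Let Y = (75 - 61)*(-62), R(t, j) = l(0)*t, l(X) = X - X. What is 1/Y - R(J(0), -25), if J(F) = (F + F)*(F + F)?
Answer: -1/868 ≈ -0.0011521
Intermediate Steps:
l(X) = 0
J(F) = 4*F² (J(F) = (2*F)*(2*F) = 4*F²)
R(t, j) = 0 (R(t, j) = 0*t = 0)
Y = -868 (Y = 14*(-62) = -868)
1/Y - R(J(0), -25) = 1/(-868) - 1*0 = -1/868 + 0 = -1/868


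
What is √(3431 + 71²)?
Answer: 2*√2118 ≈ 92.043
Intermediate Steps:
√(3431 + 71²) = √(3431 + 5041) = √8472 = 2*√2118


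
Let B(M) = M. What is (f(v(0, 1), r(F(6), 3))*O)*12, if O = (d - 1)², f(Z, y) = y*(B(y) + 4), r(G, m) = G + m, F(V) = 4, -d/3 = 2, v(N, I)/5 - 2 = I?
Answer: 45276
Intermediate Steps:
v(N, I) = 10 + 5*I
d = -6 (d = -3*2 = -6)
f(Z, y) = y*(4 + y) (f(Z, y) = y*(y + 4) = y*(4 + y))
O = 49 (O = (-6 - 1)² = (-7)² = 49)
(f(v(0, 1), r(F(6), 3))*O)*12 = (((4 + 3)*(4 + (4 + 3)))*49)*12 = ((7*(4 + 7))*49)*12 = ((7*11)*49)*12 = (77*49)*12 = 3773*12 = 45276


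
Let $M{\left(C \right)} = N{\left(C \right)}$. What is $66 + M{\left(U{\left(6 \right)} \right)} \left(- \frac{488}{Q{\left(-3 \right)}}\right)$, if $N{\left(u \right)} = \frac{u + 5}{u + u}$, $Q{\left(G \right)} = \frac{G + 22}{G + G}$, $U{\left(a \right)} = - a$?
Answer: $\frac{1498}{19} \approx 78.842$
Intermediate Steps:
$Q{\left(G \right)} = \frac{22 + G}{2 G}$
$N{\left(u \right)} = \frac{5 + u}{2 u}$
$M{\left(C \right)} = \frac{5 + C}{2 C}$
$66 + M{\left(U{\left(6 \right)} \right)} \left(- \frac{488}{Q{\left(-3 \right)}}\right) = 66 + \frac{5 - 6}{2 \left(\left(-1\right) 6\right)} \left(- \frac{488}{\frac{1}{2} \frac{1}{-3} \left(22 - 3\right)}\right) = 66 + \frac{5 - 6}{2 \left(-6\right)} \left(- \frac{488}{\frac{1}{2} \left(- \frac{1}{3}\right) 19}\right) = 66 + \frac{1}{2} \left(- \frac{1}{6}\right) \left(-1\right) \left(- \frac{488}{- \frac{19}{6}}\right) = 66 + \frac{\left(-488\right) \left(- \frac{6}{19}\right)}{12} = 66 + \frac{1}{12} \cdot \frac{2928}{19} = 66 + \frac{244}{19} = \frac{1498}{19}$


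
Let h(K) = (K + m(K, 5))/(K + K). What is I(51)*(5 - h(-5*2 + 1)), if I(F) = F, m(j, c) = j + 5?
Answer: 1309/6 ≈ 218.17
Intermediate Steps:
m(j, c) = 5 + j
h(K) = (5 + 2*K)/(2*K) (h(K) = (K + (5 + K))/(K + K) = (5 + 2*K)/((2*K)) = (5 + 2*K)*(1/(2*K)) = (5 + 2*K)/(2*K))
I(51)*(5 - h(-5*2 + 1)) = 51*(5 - (5/2 + (-5*2 + 1))/(-5*2 + 1)) = 51*(5 - (5/2 + (-10 + 1))/(-10 + 1)) = 51*(5 - (5/2 - 9)/(-9)) = 51*(5 - (-1)*(-13)/(9*2)) = 51*(5 - 1*13/18) = 51*(5 - 13/18) = 51*(77/18) = 1309/6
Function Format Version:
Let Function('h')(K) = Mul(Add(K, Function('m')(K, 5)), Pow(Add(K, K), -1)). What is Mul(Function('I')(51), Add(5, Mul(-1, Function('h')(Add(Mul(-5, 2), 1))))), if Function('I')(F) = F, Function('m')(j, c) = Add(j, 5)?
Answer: Rational(1309, 6) ≈ 218.17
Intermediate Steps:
Function('m')(j, c) = Add(5, j)
Function('h')(K) = Mul(Rational(1, 2), Pow(K, -1), Add(5, Mul(2, K))) (Function('h')(K) = Mul(Add(K, Add(5, K)), Pow(Add(K, K), -1)) = Mul(Add(5, Mul(2, K)), Pow(Mul(2, K), -1)) = Mul(Add(5, Mul(2, K)), Mul(Rational(1, 2), Pow(K, -1))) = Mul(Rational(1, 2), Pow(K, -1), Add(5, Mul(2, K))))
Mul(Function('I')(51), Add(5, Mul(-1, Function('h')(Add(Mul(-5, 2), 1))))) = Mul(51, Add(5, Mul(-1, Mul(Pow(Add(Mul(-5, 2), 1), -1), Add(Rational(5, 2), Add(Mul(-5, 2), 1)))))) = Mul(51, Add(5, Mul(-1, Mul(Pow(Add(-10, 1), -1), Add(Rational(5, 2), Add(-10, 1)))))) = Mul(51, Add(5, Mul(-1, Mul(Pow(-9, -1), Add(Rational(5, 2), -9))))) = Mul(51, Add(5, Mul(-1, Mul(Rational(-1, 9), Rational(-13, 2))))) = Mul(51, Add(5, Mul(-1, Rational(13, 18)))) = Mul(51, Add(5, Rational(-13, 18))) = Mul(51, Rational(77, 18)) = Rational(1309, 6)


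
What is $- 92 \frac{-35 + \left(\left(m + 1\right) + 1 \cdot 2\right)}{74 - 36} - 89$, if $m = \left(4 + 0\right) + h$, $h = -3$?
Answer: $- \frac{265}{19} \approx -13.947$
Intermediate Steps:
$m = 1$ ($m = \left(4 + 0\right) - 3 = 4 - 3 = 1$)
$- 92 \frac{-35 + \left(\left(m + 1\right) + 1 \cdot 2\right)}{74 - 36} - 89 = - 92 \frac{-35 + \left(\left(1 + 1\right) + 1 \cdot 2\right)}{74 - 36} - 89 = - 92 \frac{-35 + \left(2 + 2\right)}{38} - 89 = - 92 \left(-35 + 4\right) \frac{1}{38} - 89 = - 92 \left(\left(-31\right) \frac{1}{38}\right) - 89 = \left(-92\right) \left(- \frac{31}{38}\right) - 89 = \frac{1426}{19} - 89 = - \frac{265}{19}$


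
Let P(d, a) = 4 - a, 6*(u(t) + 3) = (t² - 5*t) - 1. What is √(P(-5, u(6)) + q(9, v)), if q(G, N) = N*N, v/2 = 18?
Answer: √46878/6 ≈ 36.086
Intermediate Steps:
u(t) = -19/6 - 5*t/6 + t²/6 (u(t) = -3 + ((t² - 5*t) - 1)/6 = -3 + (-1 + t² - 5*t)/6 = -3 + (-⅙ - 5*t/6 + t²/6) = -19/6 - 5*t/6 + t²/6)
v = 36 (v = 2*18 = 36)
q(G, N) = N²
√(P(-5, u(6)) + q(9, v)) = √((4 - (-19/6 - ⅚*6 + (⅙)*6²)) + 36²) = √((4 - (-19/6 - 5 + (⅙)*36)) + 1296) = √((4 - (-19/6 - 5 + 6)) + 1296) = √((4 - 1*(-13/6)) + 1296) = √((4 + 13/6) + 1296) = √(37/6 + 1296) = √(7813/6) = √46878/6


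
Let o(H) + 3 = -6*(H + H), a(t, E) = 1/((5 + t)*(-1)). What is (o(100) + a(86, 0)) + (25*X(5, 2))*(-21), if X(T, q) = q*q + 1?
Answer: -348349/91 ≈ -3828.0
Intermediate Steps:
a(t, E) = 1/(-5 - t)
X(T, q) = 1 + q² (X(T, q) = q² + 1 = 1 + q²)
o(H) = -3 - 12*H (o(H) = -3 - 6*(H + H) = -3 - 12*H)
(o(100) + a(86, 0)) + (25*X(5, 2))*(-21) = ((-3 - 12*100) - 1/(5 + 86)) + (25*(1 + 2²))*(-21) = ((-3 - 1200) - 1/91) + (25*(1 + 4))*(-21) = (-1203 - 1*1/91) + (25*5)*(-21) = (-1203 - 1/91) + 125*(-21) = -109474/91 - 2625 = -348349/91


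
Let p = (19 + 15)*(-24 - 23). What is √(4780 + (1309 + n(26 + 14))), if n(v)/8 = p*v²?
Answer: I*√20448311 ≈ 4522.0*I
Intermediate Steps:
p = -1598 (p = 34*(-47) = -1598)
n(v) = -12784*v² (n(v) = 8*(-1598*v²) = -12784*v²)
√(4780 + (1309 + n(26 + 14))) = √(4780 + (1309 - 12784*(26 + 14)²)) = √(4780 + (1309 - 12784*40²)) = √(4780 + (1309 - 12784*1600)) = √(4780 + (1309 - 20454400)) = √(4780 - 20453091) = √(-20448311) = I*√20448311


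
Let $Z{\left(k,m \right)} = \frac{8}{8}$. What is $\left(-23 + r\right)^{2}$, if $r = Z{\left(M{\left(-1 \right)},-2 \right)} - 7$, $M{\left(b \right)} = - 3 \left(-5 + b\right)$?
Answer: $841$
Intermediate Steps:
$M{\left(b \right)} = 15 - 3 b$
$Z{\left(k,m \right)} = 1$ ($Z{\left(k,m \right)} = 8 \cdot \frac{1}{8} = 1$)
$r = -6$ ($r = 1 - 7 = -6$)
$\left(-23 + r\right)^{2} = \left(-23 - 6\right)^{2} = \left(-29\right)^{2} = 841$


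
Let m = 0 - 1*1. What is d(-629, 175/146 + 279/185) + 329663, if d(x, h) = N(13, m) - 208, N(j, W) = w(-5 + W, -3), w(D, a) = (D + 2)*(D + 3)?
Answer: 329467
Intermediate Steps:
m = -1 (m = 0 - 1 = -1)
w(D, a) = (2 + D)*(3 + D)
N(j, W) = -19 + (-5 + W)² + 5*W (N(j, W) = 6 + (-5 + W)² + 5*(-5 + W) = 6 + (-5 + W)² + (-25 + 5*W) = -19 + (-5 + W)² + 5*W)
d(x, h) = -196 (d(x, h) = (6 + (-1)² - 5*(-1)) - 208 = (6 + 1 + 5) - 208 = 12 - 208 = -196)
d(-629, 175/146 + 279/185) + 329663 = -196 + 329663 = 329467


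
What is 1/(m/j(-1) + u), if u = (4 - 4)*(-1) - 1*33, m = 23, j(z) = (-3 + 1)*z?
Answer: -2/43 ≈ -0.046512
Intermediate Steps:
j(z) = -2*z
u = -33 (u = 0*(-1) - 33 = 0 - 33 = -33)
1/(m/j(-1) + u) = 1/(23/(-2*(-1)) - 33) = 1/(23/2 - 33) = 1/(-43/2) = -2/43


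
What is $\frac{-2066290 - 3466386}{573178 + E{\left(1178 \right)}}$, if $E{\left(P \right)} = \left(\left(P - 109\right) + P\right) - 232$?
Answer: $- \frac{5532676}{575193} \approx -9.6188$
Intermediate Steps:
$E{\left(P \right)} = -341 + 2 P$ ($E{\left(P \right)} = \left(\left(-109 + P\right) + P\right) - 232 = \left(-109 + 2 P\right) - 232 = -341 + 2 P$)
$\frac{-2066290 - 3466386}{573178 + E{\left(1178 \right)}} = \frac{-2066290 - 3466386}{573178 + \left(-341 + 2 \cdot 1178\right)} = - \frac{5532676}{573178 + \left(-341 + 2356\right)} = - \frac{5532676}{573178 + 2015} = - \frac{5532676}{575193}$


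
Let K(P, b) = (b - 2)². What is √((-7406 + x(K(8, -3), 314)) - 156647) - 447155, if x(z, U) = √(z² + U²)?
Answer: -447155 + I*√(164053 - √99221) ≈ -4.4716e+5 + 404.65*I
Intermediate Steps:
K(P, b) = (-2 + b)²
x(z, U) = √(U² + z²)
√((-7406 + x(K(8, -3), 314)) - 156647) - 447155 = √((-7406 + √(314² + ((-2 - 3)²)²)) - 156647) - 447155 = √((-7406 + √(98596 + ((-5)²)²)) - 156647) - 447155 = √((-7406 + √(98596 + 25²)) - 156647) - 447155 = √((-7406 + √(98596 + 625)) - 156647) - 447155 = √((-7406 + √99221) - 156647) - 447155 = √(-164053 + √99221) - 447155 = -447155 + √(-164053 + √99221)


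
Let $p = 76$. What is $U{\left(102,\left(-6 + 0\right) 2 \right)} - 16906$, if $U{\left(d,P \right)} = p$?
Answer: $-16830$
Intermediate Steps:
$U{\left(d,P \right)} = 76$
$U{\left(102,\left(-6 + 0\right) 2 \right)} - 16906 = 76 - 16906 = -16830$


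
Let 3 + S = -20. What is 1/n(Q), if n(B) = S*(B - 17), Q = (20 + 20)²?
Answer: -1/36409 ≈ -2.7466e-5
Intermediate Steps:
S = -23 (S = -3 - 20 = -23)
Q = 1600 (Q = 40² = 1600)
n(B) = 391 - 23*B (n(B) = -23*(B - 17) = -23*(-17 + B) = 391 - 23*B)
1/n(Q) = 1/(391 - 23*1600) = 1/(391 - 36800) = 1/(-36409) = -1/36409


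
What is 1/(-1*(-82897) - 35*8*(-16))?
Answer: 1/87377 ≈ 1.1445e-5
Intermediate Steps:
1/(-1*(-82897) - 35*8*(-16)) = 1/(82897 - 280*(-16)) = 1/(82897 + 4480) = 1/87377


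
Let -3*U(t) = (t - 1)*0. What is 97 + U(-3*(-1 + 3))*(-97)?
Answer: 97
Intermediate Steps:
U(t) = 0 (U(t) = -(t - 1)*0/3 = -(-1 + t)*0/3 = -⅓*0 = 0)
97 + U(-3*(-1 + 3))*(-97) = 97 + 0*(-97) = 97 + 0 = 97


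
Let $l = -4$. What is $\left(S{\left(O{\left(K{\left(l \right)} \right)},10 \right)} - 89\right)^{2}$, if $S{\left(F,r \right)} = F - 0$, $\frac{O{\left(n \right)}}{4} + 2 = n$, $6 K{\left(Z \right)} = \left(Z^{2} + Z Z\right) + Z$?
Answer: $\frac{55225}{9} \approx 6136.1$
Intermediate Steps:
$K{\left(Z \right)} = \frac{Z^{2}}{3} + \frac{Z}{6}$ ($K{\left(Z \right)} = \frac{\left(Z^{2} + Z Z\right) + Z}{6} = \frac{\left(Z^{2} + Z^{2}\right) + Z}{6} = \frac{2 Z^{2} + Z}{6} = \frac{Z + 2 Z^{2}}{6} = \frac{Z^{2}}{3} + \frac{Z}{6}$)
$O{\left(n \right)} = -8 + 4 n$
$S{\left(F,r \right)} = F$ ($S{\left(F,r \right)} = F + 0 = F$)
$\left(S{\left(O{\left(K{\left(l \right)} \right)},10 \right)} - 89\right)^{2} = \left(\left(-8 + 4 \cdot \frac{1}{6} \left(-4\right) \left(1 + 2 \left(-4\right)\right)\right) - 89\right)^{2} = \left(\left(-8 + 4 \cdot \frac{1}{6} \left(-4\right) \left(1 - 8\right)\right) - 89\right)^{2} = \left(\left(-8 + 4 \cdot \frac{1}{6} \left(-4\right) \left(-7\right)\right) - 89\right)^{2} = \left(\left(-8 + 4 \cdot \frac{14}{3}\right) - 89\right)^{2} = \left(\left(-8 + \frac{56}{3}\right) - 89\right)^{2} = \left(\frac{32}{3} - 89\right)^{2} = \left(- \frac{235}{3}\right)^{2} = \frac{55225}{9}$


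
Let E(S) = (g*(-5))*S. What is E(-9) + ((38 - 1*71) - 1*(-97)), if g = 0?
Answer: 64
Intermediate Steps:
E(S) = 0 (E(S) = (0*(-5))*S = 0*S = 0)
E(-9) + ((38 - 1*71) - 1*(-97)) = 0 + ((38 - 1*71) - 1*(-97)) = 0 + ((38 - 71) + 97) = 0 + (-33 + 97) = 0 + 64 = 64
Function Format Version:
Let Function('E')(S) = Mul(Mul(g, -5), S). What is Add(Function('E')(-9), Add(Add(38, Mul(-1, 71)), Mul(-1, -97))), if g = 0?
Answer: 64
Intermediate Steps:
Function('E')(S) = 0 (Function('E')(S) = Mul(Mul(0, -5), S) = Mul(0, S) = 0)
Add(Function('E')(-9), Add(Add(38, Mul(-1, 71)), Mul(-1, -97))) = Add(0, Add(Add(38, Mul(-1, 71)), Mul(-1, -97))) = Add(0, Add(Add(38, -71), 97)) = Add(0, Add(-33, 97)) = Add(0, 64) = 64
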